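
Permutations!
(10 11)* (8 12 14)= (8 12 14)(10 11)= [0, 1, 2, 3, 4, 5, 6, 7, 12, 9, 11, 10, 14, 13, 8]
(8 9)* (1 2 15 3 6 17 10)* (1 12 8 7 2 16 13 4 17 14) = (1 16 13 4 17 10 12 8 9 7 2 15 3 6 14) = [0, 16, 15, 6, 17, 5, 14, 2, 9, 7, 12, 11, 8, 4, 1, 3, 13, 10]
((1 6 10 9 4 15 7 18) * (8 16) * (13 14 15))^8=(1 7 14 4 10)(6 18 15 13 9)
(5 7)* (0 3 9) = (0 3 9)(5 7) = [3, 1, 2, 9, 4, 7, 6, 5, 8, 0]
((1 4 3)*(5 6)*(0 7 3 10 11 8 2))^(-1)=(0 2 8 11 10 4 1 3 7)(5 6)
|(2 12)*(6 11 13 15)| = |(2 12)(6 11 13 15)| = 4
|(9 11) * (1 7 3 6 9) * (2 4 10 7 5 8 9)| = |(1 5 8 9 11)(2 4 10 7 3 6)| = 30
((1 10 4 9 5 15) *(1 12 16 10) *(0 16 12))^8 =((0 16 10 4 9 5 15))^8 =(0 16 10 4 9 5 15)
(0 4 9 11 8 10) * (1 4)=(0 1 4 9 11 8 10)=[1, 4, 2, 3, 9, 5, 6, 7, 10, 11, 0, 8]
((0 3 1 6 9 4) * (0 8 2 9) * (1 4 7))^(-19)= (0 6 1 7 9 2 8 4 3)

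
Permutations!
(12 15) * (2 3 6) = (2 3 6)(12 15) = [0, 1, 3, 6, 4, 5, 2, 7, 8, 9, 10, 11, 15, 13, 14, 12]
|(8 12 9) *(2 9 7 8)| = |(2 9)(7 8 12)| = 6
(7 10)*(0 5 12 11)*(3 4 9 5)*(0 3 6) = (0 6)(3 4 9 5 12 11)(7 10) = [6, 1, 2, 4, 9, 12, 0, 10, 8, 5, 7, 3, 11]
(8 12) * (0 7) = (0 7)(8 12) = [7, 1, 2, 3, 4, 5, 6, 0, 12, 9, 10, 11, 8]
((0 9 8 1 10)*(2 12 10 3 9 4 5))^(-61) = (0 10 12 2 5 4)(1 8 9 3)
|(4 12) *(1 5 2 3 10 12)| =7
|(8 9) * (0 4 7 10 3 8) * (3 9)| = |(0 4 7 10 9)(3 8)| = 10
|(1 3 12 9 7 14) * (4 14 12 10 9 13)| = 9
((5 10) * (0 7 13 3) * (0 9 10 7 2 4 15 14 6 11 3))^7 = (0 3 2 9 4 10 15 5 14 7 6 13 11) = ((0 2 4 15 14 6 11 3 9 10 5 7 13))^7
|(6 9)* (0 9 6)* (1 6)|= |(0 9)(1 6)|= 2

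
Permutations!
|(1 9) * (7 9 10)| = |(1 10 7 9)| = 4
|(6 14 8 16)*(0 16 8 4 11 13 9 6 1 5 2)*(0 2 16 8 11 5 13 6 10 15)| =|(0 8 11 6 14 4 5 16 1 13 9 10 15)| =13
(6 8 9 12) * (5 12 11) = (5 12 6 8 9 11) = [0, 1, 2, 3, 4, 12, 8, 7, 9, 11, 10, 5, 6]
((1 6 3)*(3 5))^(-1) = (1 3 5 6)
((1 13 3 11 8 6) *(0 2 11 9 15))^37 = ((0 2 11 8 6 1 13 3 9 15))^37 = (0 3 6 2 9 1 11 15 13 8)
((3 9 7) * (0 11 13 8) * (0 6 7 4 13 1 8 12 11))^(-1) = (1 11 12 13 4 9 3 7 6 8)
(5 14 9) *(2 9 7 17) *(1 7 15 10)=(1 7 17 2 9 5 14 15 10)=[0, 7, 9, 3, 4, 14, 6, 17, 8, 5, 1, 11, 12, 13, 15, 10, 16, 2]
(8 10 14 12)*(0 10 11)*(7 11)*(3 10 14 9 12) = (0 14 3 10 9 12 8 7 11) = [14, 1, 2, 10, 4, 5, 6, 11, 7, 12, 9, 0, 8, 13, 3]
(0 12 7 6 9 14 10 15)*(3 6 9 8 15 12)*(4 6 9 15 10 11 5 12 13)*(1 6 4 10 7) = (0 3 9 14 11 5 12 1 6 8 7 15)(10 13) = [3, 6, 2, 9, 4, 12, 8, 15, 7, 14, 13, 5, 1, 10, 11, 0]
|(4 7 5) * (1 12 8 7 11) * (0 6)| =14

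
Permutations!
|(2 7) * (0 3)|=2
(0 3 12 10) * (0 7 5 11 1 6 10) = (0 3 12)(1 6 10 7 5 11) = [3, 6, 2, 12, 4, 11, 10, 5, 8, 9, 7, 1, 0]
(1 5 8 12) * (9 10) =[0, 5, 2, 3, 4, 8, 6, 7, 12, 10, 9, 11, 1] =(1 5 8 12)(9 10)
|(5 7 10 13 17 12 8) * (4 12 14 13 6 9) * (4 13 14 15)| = 11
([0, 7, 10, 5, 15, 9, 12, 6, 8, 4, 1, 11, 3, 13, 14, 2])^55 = [0, 1, 2, 3, 4, 5, 6, 7, 8, 9, 10, 11, 12, 13, 14, 15]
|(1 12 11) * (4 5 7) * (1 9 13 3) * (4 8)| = 12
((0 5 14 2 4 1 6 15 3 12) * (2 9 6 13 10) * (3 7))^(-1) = (0 12 3 7 15 6 9 14 5)(1 4 2 10 13)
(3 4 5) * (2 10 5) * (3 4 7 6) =(2 10 5 4)(3 7 6) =[0, 1, 10, 7, 2, 4, 3, 6, 8, 9, 5]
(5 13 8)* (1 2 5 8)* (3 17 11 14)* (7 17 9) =(1 2 5 13)(3 9 7 17 11 14) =[0, 2, 5, 9, 4, 13, 6, 17, 8, 7, 10, 14, 12, 1, 3, 15, 16, 11]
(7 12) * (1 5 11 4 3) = (1 5 11 4 3)(7 12) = [0, 5, 2, 1, 3, 11, 6, 12, 8, 9, 10, 4, 7]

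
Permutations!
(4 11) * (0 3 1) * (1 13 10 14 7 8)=(0 3 13 10 14 7 8 1)(4 11)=[3, 0, 2, 13, 11, 5, 6, 8, 1, 9, 14, 4, 12, 10, 7]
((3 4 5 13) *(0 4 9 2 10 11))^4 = (0 3 11 13 10 5 2 4 9)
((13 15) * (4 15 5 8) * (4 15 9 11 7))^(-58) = (4 11)(5 15)(7 9)(8 13)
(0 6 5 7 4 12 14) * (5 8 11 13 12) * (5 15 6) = (0 5 7 4 15 6 8 11 13 12 14) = [5, 1, 2, 3, 15, 7, 8, 4, 11, 9, 10, 13, 14, 12, 0, 6]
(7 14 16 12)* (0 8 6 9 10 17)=(0 8 6 9 10 17)(7 14 16 12)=[8, 1, 2, 3, 4, 5, 9, 14, 6, 10, 17, 11, 7, 13, 16, 15, 12, 0]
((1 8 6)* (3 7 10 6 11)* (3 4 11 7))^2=((1 8 7 10 6)(4 11))^2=(11)(1 7 6 8 10)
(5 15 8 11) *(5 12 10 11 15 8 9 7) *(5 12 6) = (5 8 15 9 7 12 10 11 6) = [0, 1, 2, 3, 4, 8, 5, 12, 15, 7, 11, 6, 10, 13, 14, 9]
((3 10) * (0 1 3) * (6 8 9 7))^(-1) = ((0 1 3 10)(6 8 9 7))^(-1) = (0 10 3 1)(6 7 9 8)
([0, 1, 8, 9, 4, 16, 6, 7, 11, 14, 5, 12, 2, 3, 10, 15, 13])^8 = (3 9 14 10 5 16 13)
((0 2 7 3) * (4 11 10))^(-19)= (0 2 7 3)(4 10 11)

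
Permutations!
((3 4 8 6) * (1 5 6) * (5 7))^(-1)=(1 8 4 3 6 5 7)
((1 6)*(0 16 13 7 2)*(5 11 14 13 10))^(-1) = (0 2 7 13 14 11 5 10 16)(1 6)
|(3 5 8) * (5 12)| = 4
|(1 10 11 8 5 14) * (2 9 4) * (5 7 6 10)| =15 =|(1 5 14)(2 9 4)(6 10 11 8 7)|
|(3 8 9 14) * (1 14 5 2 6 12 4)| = 10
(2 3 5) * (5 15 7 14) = (2 3 15 7 14 5) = [0, 1, 3, 15, 4, 2, 6, 14, 8, 9, 10, 11, 12, 13, 5, 7]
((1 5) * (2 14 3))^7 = (1 5)(2 14 3)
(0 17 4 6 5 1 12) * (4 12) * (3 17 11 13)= (0 11 13 3 17 12)(1 4 6 5)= [11, 4, 2, 17, 6, 1, 5, 7, 8, 9, 10, 13, 0, 3, 14, 15, 16, 12]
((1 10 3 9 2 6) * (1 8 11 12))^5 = (1 6 10 8 3 11 9 12 2)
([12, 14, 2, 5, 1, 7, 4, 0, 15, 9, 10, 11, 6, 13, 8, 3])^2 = [6, 8, 2, 7, 14, 0, 1, 12, 3, 9, 10, 11, 4, 13, 15, 5]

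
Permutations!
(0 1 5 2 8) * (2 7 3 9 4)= (0 1 5 7 3 9 4 2 8)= [1, 5, 8, 9, 2, 7, 6, 3, 0, 4]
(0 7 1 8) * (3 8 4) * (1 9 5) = [7, 4, 2, 8, 3, 1, 6, 9, 0, 5] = (0 7 9 5 1 4 3 8)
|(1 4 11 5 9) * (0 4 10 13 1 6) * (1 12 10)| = 6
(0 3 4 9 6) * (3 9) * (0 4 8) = (0 9 6 4 3 8) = [9, 1, 2, 8, 3, 5, 4, 7, 0, 6]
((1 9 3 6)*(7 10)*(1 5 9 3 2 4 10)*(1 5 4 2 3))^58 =(3 4 7 9 6 10 5)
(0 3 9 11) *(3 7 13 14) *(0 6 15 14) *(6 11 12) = (0 7 13)(3 9 12 6 15 14) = [7, 1, 2, 9, 4, 5, 15, 13, 8, 12, 10, 11, 6, 0, 3, 14]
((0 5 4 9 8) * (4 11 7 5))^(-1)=(0 8 9 4)(5 7 11)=((0 4 9 8)(5 11 7))^(-1)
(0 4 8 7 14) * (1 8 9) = (0 4 9 1 8 7 14) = [4, 8, 2, 3, 9, 5, 6, 14, 7, 1, 10, 11, 12, 13, 0]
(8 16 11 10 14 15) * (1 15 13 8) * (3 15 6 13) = (1 6 13 8 16 11 10 14 3 15) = [0, 6, 2, 15, 4, 5, 13, 7, 16, 9, 14, 10, 12, 8, 3, 1, 11]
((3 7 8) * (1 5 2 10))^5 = (1 5 2 10)(3 8 7) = ((1 5 2 10)(3 7 8))^5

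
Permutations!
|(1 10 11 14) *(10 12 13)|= |(1 12 13 10 11 14)|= 6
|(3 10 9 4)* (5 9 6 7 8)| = |(3 10 6 7 8 5 9 4)| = 8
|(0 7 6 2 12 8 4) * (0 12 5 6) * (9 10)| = 6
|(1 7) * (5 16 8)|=|(1 7)(5 16 8)|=6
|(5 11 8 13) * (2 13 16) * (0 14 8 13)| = 15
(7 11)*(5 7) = (5 7 11) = [0, 1, 2, 3, 4, 7, 6, 11, 8, 9, 10, 5]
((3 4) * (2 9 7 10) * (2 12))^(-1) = (2 12 10 7 9)(3 4)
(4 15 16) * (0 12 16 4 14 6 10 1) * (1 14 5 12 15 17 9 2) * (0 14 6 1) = [15, 14, 0, 3, 17, 12, 10, 7, 8, 2, 6, 11, 16, 13, 1, 4, 5, 9] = (0 15 4 17 9 2)(1 14)(5 12 16)(6 10)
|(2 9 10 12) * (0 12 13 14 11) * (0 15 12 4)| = |(0 4)(2 9 10 13 14 11 15 12)| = 8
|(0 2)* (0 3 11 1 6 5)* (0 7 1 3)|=4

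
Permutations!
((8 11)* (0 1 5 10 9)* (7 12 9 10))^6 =(12)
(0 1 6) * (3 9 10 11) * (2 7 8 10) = (0 1 6)(2 7 8 10 11 3 9) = [1, 6, 7, 9, 4, 5, 0, 8, 10, 2, 11, 3]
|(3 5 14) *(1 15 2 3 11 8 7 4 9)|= |(1 15 2 3 5 14 11 8 7 4 9)|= 11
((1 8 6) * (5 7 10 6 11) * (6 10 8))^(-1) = ((1 6)(5 7 8 11))^(-1) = (1 6)(5 11 8 7)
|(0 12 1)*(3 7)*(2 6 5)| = 6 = |(0 12 1)(2 6 5)(3 7)|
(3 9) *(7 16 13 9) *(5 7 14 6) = (3 14 6 5 7 16 13 9) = [0, 1, 2, 14, 4, 7, 5, 16, 8, 3, 10, 11, 12, 9, 6, 15, 13]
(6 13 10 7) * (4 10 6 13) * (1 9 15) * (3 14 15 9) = (1 3 14 15)(4 10 7 13 6) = [0, 3, 2, 14, 10, 5, 4, 13, 8, 9, 7, 11, 12, 6, 15, 1]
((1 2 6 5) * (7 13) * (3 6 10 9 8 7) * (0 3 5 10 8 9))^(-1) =(0 10 6 3)(1 5 13 7 8 2)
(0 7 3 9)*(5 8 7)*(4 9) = (0 5 8 7 3 4 9) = [5, 1, 2, 4, 9, 8, 6, 3, 7, 0]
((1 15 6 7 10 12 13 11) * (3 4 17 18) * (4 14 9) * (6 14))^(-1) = (1 11 13 12 10 7 6 3 18 17 4 9 14 15)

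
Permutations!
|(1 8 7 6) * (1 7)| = 2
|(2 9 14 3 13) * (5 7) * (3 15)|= |(2 9 14 15 3 13)(5 7)|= 6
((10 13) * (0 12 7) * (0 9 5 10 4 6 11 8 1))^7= ((0 12 7 9 5 10 13 4 6 11 8 1))^7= (0 4 7 11 5 1 13 12 6 9 8 10)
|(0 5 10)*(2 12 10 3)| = |(0 5 3 2 12 10)| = 6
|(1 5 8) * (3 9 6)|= |(1 5 8)(3 9 6)|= 3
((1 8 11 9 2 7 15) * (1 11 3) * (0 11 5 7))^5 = (0 11 9 2)(1 3 8)(5 15 7)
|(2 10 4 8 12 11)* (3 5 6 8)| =9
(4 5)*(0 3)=(0 3)(4 5)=[3, 1, 2, 0, 5, 4]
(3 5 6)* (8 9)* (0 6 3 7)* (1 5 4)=(0 6 7)(1 5 3 4)(8 9)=[6, 5, 2, 4, 1, 3, 7, 0, 9, 8]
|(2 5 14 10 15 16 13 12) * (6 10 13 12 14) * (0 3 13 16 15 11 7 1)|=13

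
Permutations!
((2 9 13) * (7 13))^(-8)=(13)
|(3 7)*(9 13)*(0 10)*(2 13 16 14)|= 10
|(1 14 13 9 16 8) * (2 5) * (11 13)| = 14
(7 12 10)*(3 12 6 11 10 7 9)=(3 12 7 6 11 10 9)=[0, 1, 2, 12, 4, 5, 11, 6, 8, 3, 9, 10, 7]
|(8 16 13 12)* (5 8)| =5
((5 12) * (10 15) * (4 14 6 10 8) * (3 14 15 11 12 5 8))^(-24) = ((3 14 6 10 11 12 8 4 15))^(-24) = (3 10 8)(4 14 11)(6 12 15)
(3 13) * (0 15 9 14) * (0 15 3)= (0 3 13)(9 14 15)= [3, 1, 2, 13, 4, 5, 6, 7, 8, 14, 10, 11, 12, 0, 15, 9]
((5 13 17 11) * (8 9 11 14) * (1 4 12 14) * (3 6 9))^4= (1 8 11)(3 5 4)(6 13 12)(9 17 14)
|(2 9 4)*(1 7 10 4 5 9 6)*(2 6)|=10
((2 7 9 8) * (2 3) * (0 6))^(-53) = (0 6)(2 9 3 7 8)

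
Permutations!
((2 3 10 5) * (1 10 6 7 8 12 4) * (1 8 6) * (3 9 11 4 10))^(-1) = (1 3)(2 5 10 12 8 4 11 9)(6 7)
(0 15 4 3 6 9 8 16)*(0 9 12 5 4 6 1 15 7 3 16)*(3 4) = (0 7 4 16 9 8)(1 15 6 12 5 3) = [7, 15, 2, 1, 16, 3, 12, 4, 0, 8, 10, 11, 5, 13, 14, 6, 9]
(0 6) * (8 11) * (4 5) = (0 6)(4 5)(8 11) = [6, 1, 2, 3, 5, 4, 0, 7, 11, 9, 10, 8]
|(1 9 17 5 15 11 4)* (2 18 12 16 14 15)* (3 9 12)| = 42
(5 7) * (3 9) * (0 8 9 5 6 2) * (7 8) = (0 7 6 2)(3 5 8 9) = [7, 1, 0, 5, 4, 8, 2, 6, 9, 3]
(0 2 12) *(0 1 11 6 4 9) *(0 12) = [2, 11, 0, 3, 9, 5, 4, 7, 8, 12, 10, 6, 1] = (0 2)(1 11 6 4 9 12)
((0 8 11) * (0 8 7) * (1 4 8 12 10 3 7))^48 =(0 8 10)(1 11 3)(4 12 7)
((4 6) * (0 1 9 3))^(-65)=(0 3 9 1)(4 6)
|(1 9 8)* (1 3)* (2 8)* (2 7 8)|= 5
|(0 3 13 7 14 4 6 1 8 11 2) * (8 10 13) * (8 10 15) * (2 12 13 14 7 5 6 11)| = |(0 3 10 14 4 11 12 13 5 6 1 15 8 2)| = 14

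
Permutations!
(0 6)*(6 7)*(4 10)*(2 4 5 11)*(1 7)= (0 1 7 6)(2 4 10 5 11)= [1, 7, 4, 3, 10, 11, 0, 6, 8, 9, 5, 2]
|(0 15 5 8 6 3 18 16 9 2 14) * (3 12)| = |(0 15 5 8 6 12 3 18 16 9 2 14)| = 12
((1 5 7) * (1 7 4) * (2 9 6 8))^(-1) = (1 4 5)(2 8 6 9)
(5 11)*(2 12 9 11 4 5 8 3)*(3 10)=(2 12 9 11 8 10 3)(4 5)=[0, 1, 12, 2, 5, 4, 6, 7, 10, 11, 3, 8, 9]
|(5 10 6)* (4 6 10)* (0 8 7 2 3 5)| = |(10)(0 8 7 2 3 5 4 6)| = 8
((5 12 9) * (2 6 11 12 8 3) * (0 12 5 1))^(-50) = ((0 12 9 1)(2 6 11 5 8 3))^(-50) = (0 9)(1 12)(2 8 11)(3 5 6)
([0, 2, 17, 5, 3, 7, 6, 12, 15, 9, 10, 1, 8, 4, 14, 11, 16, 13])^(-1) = (1 11 15 8 12 7 5 3 4 13 17 2)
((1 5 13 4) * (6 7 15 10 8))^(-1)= (1 4 13 5)(6 8 10 15 7)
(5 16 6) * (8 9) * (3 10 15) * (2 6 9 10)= (2 6 5 16 9 8 10 15 3)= [0, 1, 6, 2, 4, 16, 5, 7, 10, 8, 15, 11, 12, 13, 14, 3, 9]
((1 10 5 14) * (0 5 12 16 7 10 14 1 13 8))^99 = (0 14)(1 8)(5 13)(7 16 12 10)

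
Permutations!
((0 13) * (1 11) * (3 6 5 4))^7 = (0 13)(1 11)(3 4 5 6) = ((0 13)(1 11)(3 6 5 4))^7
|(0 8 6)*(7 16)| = 6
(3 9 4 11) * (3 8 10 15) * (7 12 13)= [0, 1, 2, 9, 11, 5, 6, 12, 10, 4, 15, 8, 13, 7, 14, 3]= (3 9 4 11 8 10 15)(7 12 13)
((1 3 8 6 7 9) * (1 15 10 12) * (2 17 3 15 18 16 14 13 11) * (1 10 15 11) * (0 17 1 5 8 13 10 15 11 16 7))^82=(0 8 13 17 6 5 3)(1 14 12 11)(2 16 10 15)(7 9 18)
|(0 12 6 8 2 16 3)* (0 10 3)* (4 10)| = 6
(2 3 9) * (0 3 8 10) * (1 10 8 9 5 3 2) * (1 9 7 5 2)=[1, 10, 7, 2, 4, 3, 6, 5, 8, 9, 0]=(0 1 10)(2 7 5 3)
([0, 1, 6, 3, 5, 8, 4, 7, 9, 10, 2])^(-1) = (2 10 9 8 5 4 6)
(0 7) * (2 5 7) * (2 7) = (0 7)(2 5) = [7, 1, 5, 3, 4, 2, 6, 0]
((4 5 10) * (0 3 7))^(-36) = (10)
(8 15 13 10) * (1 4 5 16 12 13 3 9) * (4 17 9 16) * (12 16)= (1 17 9)(3 12 13 10 8 15)(4 5)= [0, 17, 2, 12, 5, 4, 6, 7, 15, 1, 8, 11, 13, 10, 14, 3, 16, 9]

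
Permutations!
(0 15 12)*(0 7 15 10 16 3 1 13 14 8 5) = (0 10 16 3 1 13 14 8 5)(7 15 12) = [10, 13, 2, 1, 4, 0, 6, 15, 5, 9, 16, 11, 7, 14, 8, 12, 3]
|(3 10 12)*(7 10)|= |(3 7 10 12)|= 4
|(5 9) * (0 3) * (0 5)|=4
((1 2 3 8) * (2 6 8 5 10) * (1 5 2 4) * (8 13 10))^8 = (1 10 6 4 13)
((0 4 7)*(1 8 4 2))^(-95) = ((0 2 1 8 4 7))^(-95) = (0 2 1 8 4 7)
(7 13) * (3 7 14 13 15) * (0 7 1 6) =(0 7 15 3 1 6)(13 14) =[7, 6, 2, 1, 4, 5, 0, 15, 8, 9, 10, 11, 12, 14, 13, 3]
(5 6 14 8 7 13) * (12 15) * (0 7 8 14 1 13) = (0 7)(1 13 5 6)(12 15) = [7, 13, 2, 3, 4, 6, 1, 0, 8, 9, 10, 11, 15, 5, 14, 12]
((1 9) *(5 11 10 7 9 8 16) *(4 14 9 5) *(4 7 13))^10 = (1 9 14 4 13 10 11 5 7 16 8)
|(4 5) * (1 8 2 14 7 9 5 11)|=|(1 8 2 14 7 9 5 4 11)|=9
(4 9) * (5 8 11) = (4 9)(5 8 11) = [0, 1, 2, 3, 9, 8, 6, 7, 11, 4, 10, 5]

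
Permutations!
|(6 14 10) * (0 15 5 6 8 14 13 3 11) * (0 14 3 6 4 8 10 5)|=6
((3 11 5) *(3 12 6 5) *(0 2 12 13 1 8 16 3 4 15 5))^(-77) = (0 6 12 2)(1 11 13 3 5 16 15 8 4)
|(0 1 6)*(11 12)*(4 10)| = 6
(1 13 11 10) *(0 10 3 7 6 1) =(0 10)(1 13 11 3 7 6) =[10, 13, 2, 7, 4, 5, 1, 6, 8, 9, 0, 3, 12, 11]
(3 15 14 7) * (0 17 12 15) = (0 17 12 15 14 7 3) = [17, 1, 2, 0, 4, 5, 6, 3, 8, 9, 10, 11, 15, 13, 7, 14, 16, 12]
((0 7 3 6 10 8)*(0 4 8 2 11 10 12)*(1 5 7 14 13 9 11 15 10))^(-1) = ((0 14 13 9 11 1 5 7 3 6 12)(2 15 10)(4 8))^(-1) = (0 12 6 3 7 5 1 11 9 13 14)(2 10 15)(4 8)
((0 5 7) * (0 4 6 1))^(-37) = ((0 5 7 4 6 1))^(-37) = (0 1 6 4 7 5)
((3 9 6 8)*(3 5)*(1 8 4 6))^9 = ((1 8 5 3 9)(4 6))^9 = (1 9 3 5 8)(4 6)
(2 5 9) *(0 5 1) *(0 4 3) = (0 5 9 2 1 4 3) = [5, 4, 1, 0, 3, 9, 6, 7, 8, 2]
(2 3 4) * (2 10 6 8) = [0, 1, 3, 4, 10, 5, 8, 7, 2, 9, 6] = (2 3 4 10 6 8)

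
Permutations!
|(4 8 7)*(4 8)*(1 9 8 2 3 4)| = |(1 9 8 7 2 3 4)| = 7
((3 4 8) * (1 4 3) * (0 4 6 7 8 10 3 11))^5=(11)(1 6 7 8)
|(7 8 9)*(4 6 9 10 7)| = |(4 6 9)(7 8 10)| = 3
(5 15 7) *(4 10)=(4 10)(5 15 7)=[0, 1, 2, 3, 10, 15, 6, 5, 8, 9, 4, 11, 12, 13, 14, 7]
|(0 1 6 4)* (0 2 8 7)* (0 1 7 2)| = 10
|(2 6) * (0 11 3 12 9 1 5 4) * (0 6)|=10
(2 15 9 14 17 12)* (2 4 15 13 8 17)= [0, 1, 13, 3, 15, 5, 6, 7, 17, 14, 10, 11, 4, 8, 2, 9, 16, 12]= (2 13 8 17 12 4 15 9 14)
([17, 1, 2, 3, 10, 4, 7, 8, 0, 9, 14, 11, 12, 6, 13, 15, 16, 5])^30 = [0, 1, 2, 3, 4, 5, 6, 7, 8, 9, 10, 11, 12, 13, 14, 15, 16, 17]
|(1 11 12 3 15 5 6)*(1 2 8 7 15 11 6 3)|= |(1 6 2 8 7 15 5 3 11 12)|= 10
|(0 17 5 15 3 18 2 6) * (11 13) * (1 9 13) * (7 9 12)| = 24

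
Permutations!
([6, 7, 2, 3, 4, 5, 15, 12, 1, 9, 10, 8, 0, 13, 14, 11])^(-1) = [12, 8, 2, 3, 4, 5, 0, 1, 11, 9, 10, 15, 7, 13, 14, 6]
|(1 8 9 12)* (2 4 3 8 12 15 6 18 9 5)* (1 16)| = |(1 12 16)(2 4 3 8 5)(6 18 9 15)| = 60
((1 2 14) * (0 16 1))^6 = (0 16 1 2 14)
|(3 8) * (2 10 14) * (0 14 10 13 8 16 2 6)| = 15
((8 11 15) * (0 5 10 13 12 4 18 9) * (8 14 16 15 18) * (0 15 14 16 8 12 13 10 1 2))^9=(0 5 1 2)(4 12)(8 18 15 14 11 9 16)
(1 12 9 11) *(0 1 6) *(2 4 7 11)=(0 1 12 9 2 4 7 11 6)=[1, 12, 4, 3, 7, 5, 0, 11, 8, 2, 10, 6, 9]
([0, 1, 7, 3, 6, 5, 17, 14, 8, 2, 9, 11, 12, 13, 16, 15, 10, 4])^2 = [0, 1, 14, 3, 17, 5, 4, 16, 8, 7, 2, 11, 12, 13, 10, 15, 9, 6]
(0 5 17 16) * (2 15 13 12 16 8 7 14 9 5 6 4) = (0 6 4 2 15 13 12 16)(5 17 8 7 14 9) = [6, 1, 15, 3, 2, 17, 4, 14, 7, 5, 10, 11, 16, 12, 9, 13, 0, 8]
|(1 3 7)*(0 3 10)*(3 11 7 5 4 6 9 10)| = |(0 11 7 1 3 5 4 6 9 10)| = 10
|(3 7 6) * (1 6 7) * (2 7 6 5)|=|(1 5 2 7 6 3)|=6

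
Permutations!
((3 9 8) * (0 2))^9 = ((0 2)(3 9 8))^9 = (9)(0 2)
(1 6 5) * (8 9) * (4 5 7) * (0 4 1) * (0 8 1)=(0 4 5 8 9 1 6 7)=[4, 6, 2, 3, 5, 8, 7, 0, 9, 1]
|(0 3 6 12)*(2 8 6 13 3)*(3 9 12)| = |(0 2 8 6 3 13 9 12)| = 8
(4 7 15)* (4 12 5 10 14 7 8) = [0, 1, 2, 3, 8, 10, 6, 15, 4, 9, 14, 11, 5, 13, 7, 12] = (4 8)(5 10 14 7 15 12)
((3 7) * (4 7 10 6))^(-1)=(3 7 4 6 10)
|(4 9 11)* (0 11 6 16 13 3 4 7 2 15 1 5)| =42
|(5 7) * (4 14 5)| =|(4 14 5 7)| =4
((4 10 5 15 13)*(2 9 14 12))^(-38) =((2 9 14 12)(4 10 5 15 13))^(-38) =(2 14)(4 5 13 10 15)(9 12)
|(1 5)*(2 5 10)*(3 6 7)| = |(1 10 2 5)(3 6 7)| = 12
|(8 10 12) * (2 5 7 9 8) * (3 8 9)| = |(2 5 7 3 8 10 12)| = 7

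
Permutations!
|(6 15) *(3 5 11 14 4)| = 10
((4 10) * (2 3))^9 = ((2 3)(4 10))^9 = (2 3)(4 10)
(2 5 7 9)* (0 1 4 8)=(0 1 4 8)(2 5 7 9)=[1, 4, 5, 3, 8, 7, 6, 9, 0, 2]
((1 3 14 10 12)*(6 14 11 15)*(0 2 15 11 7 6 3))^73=(0 3 14 1 15 6 12 2 7 10)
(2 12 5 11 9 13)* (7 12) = (2 7 12 5 11 9 13) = [0, 1, 7, 3, 4, 11, 6, 12, 8, 13, 10, 9, 5, 2]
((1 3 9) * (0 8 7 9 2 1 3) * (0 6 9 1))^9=((0 8 7 1 6 9 3 2))^9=(0 8 7 1 6 9 3 2)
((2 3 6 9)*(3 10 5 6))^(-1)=(2 9 6 5 10)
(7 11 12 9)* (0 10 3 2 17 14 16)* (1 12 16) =[10, 12, 17, 2, 4, 5, 6, 11, 8, 7, 3, 16, 9, 13, 1, 15, 0, 14] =(0 10 3 2 17 14 1 12 9 7 11 16)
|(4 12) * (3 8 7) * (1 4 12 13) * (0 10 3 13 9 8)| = 6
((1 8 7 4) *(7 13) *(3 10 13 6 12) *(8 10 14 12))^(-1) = (1 4 7 13 10)(3 12 14)(6 8)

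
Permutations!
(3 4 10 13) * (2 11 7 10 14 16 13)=(2 11 7 10)(3 4 14 16 13)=[0, 1, 11, 4, 14, 5, 6, 10, 8, 9, 2, 7, 12, 3, 16, 15, 13]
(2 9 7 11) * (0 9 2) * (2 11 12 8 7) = (0 9 2 11)(7 12 8) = [9, 1, 11, 3, 4, 5, 6, 12, 7, 2, 10, 0, 8]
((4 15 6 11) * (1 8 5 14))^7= (1 14 5 8)(4 11 6 15)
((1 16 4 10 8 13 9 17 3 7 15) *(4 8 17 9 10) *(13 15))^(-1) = ((1 16 8 15)(3 7 13 10 17))^(-1) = (1 15 8 16)(3 17 10 13 7)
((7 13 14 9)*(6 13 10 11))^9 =((6 13 14 9 7 10 11))^9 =(6 14 7 11 13 9 10)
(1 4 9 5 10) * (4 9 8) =(1 9 5 10)(4 8) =[0, 9, 2, 3, 8, 10, 6, 7, 4, 5, 1]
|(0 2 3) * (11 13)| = |(0 2 3)(11 13)| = 6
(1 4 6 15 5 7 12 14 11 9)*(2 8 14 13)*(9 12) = (1 4 6 15 5 7 9)(2 8 14 11 12 13) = [0, 4, 8, 3, 6, 7, 15, 9, 14, 1, 10, 12, 13, 2, 11, 5]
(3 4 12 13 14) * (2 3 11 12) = (2 3 4)(11 12 13 14) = [0, 1, 3, 4, 2, 5, 6, 7, 8, 9, 10, 12, 13, 14, 11]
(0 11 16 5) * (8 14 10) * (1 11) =(0 1 11 16 5)(8 14 10) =[1, 11, 2, 3, 4, 0, 6, 7, 14, 9, 8, 16, 12, 13, 10, 15, 5]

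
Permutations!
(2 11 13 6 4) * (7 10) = (2 11 13 6 4)(7 10) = [0, 1, 11, 3, 2, 5, 4, 10, 8, 9, 7, 13, 12, 6]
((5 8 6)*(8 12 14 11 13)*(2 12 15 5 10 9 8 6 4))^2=(15)(2 14 13 10 8)(4 12 11 6 9)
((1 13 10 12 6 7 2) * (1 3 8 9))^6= ((1 13 10 12 6 7 2 3 8 9))^6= (1 2 10 8 6)(3 12 9 7 13)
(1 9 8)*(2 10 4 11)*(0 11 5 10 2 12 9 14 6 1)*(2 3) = (0 11 12 9 8)(1 14 6)(2 3)(4 5 10) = [11, 14, 3, 2, 5, 10, 1, 7, 0, 8, 4, 12, 9, 13, 6]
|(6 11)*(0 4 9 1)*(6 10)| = 12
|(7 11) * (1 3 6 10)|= 4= |(1 3 6 10)(7 11)|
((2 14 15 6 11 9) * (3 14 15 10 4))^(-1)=(2 9 11 6 15)(3 4 10 14)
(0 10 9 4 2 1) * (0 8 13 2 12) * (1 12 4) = (0 10 9 1 8 13 2 12) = [10, 8, 12, 3, 4, 5, 6, 7, 13, 1, 9, 11, 0, 2]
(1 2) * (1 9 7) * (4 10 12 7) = (1 2 9 4 10 12 7) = [0, 2, 9, 3, 10, 5, 6, 1, 8, 4, 12, 11, 7]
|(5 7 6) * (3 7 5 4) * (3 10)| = |(3 7 6 4 10)| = 5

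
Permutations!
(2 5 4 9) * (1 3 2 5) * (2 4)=(1 3 4 9 5 2)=[0, 3, 1, 4, 9, 2, 6, 7, 8, 5]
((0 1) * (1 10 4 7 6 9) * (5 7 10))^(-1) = ((0 5 7 6 9 1)(4 10))^(-1) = (0 1 9 6 7 5)(4 10)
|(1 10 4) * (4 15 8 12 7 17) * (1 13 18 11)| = 11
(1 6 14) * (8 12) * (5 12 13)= (1 6 14)(5 12 8 13)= [0, 6, 2, 3, 4, 12, 14, 7, 13, 9, 10, 11, 8, 5, 1]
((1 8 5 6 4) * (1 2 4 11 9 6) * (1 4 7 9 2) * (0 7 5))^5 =(0 2)(1 6)(4 9)(5 7)(8 11)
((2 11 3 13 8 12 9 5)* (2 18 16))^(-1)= (2 16 18 5 9 12 8 13 3 11)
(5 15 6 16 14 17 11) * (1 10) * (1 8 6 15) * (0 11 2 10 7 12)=(0 11 5 1 7 12)(2 10 8 6 16 14 17)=[11, 7, 10, 3, 4, 1, 16, 12, 6, 9, 8, 5, 0, 13, 17, 15, 14, 2]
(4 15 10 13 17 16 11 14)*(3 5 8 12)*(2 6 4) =(2 6 4 15 10 13 17 16 11 14)(3 5 8 12) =[0, 1, 6, 5, 15, 8, 4, 7, 12, 9, 13, 14, 3, 17, 2, 10, 11, 16]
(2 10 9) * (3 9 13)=[0, 1, 10, 9, 4, 5, 6, 7, 8, 2, 13, 11, 12, 3]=(2 10 13 3 9)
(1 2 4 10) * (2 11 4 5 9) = (1 11 4 10)(2 5 9) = [0, 11, 5, 3, 10, 9, 6, 7, 8, 2, 1, 4]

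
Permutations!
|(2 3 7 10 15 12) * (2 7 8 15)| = 7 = |(2 3 8 15 12 7 10)|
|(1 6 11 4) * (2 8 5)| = 12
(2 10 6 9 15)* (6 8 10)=(2 6 9 15)(8 10)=[0, 1, 6, 3, 4, 5, 9, 7, 10, 15, 8, 11, 12, 13, 14, 2]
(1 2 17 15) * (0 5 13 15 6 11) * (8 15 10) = (0 5 13 10 8 15 1 2 17 6 11) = [5, 2, 17, 3, 4, 13, 11, 7, 15, 9, 8, 0, 12, 10, 14, 1, 16, 6]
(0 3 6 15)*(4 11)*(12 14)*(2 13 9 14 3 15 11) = (0 15)(2 13 9 14 12 3 6 11 4) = [15, 1, 13, 6, 2, 5, 11, 7, 8, 14, 10, 4, 3, 9, 12, 0]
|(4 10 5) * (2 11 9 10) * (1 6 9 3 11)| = 14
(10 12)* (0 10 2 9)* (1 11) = (0 10 12 2 9)(1 11) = [10, 11, 9, 3, 4, 5, 6, 7, 8, 0, 12, 1, 2]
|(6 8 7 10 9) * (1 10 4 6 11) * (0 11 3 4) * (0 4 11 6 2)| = |(0 6 8 7 4 2)(1 10 9 3 11)| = 30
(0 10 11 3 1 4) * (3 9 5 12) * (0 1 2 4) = (0 10 11 9 5 12 3 2 4 1) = [10, 0, 4, 2, 1, 12, 6, 7, 8, 5, 11, 9, 3]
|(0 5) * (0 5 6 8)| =|(0 6 8)| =3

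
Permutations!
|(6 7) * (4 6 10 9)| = 5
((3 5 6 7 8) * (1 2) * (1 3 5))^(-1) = (1 3 2)(5 8 7 6)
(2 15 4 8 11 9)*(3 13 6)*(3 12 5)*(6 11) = (2 15 4 8 6 12 5 3 13 11 9) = [0, 1, 15, 13, 8, 3, 12, 7, 6, 2, 10, 9, 5, 11, 14, 4]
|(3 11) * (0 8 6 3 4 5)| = 7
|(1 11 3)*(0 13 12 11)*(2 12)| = 7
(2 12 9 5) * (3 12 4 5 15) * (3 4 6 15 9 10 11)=(2 6 15 4 5)(3 12 10 11)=[0, 1, 6, 12, 5, 2, 15, 7, 8, 9, 11, 3, 10, 13, 14, 4]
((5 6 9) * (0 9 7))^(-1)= ((0 9 5 6 7))^(-1)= (0 7 6 5 9)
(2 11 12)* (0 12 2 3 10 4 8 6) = (0 12 3 10 4 8 6)(2 11) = [12, 1, 11, 10, 8, 5, 0, 7, 6, 9, 4, 2, 3]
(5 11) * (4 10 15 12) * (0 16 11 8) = (0 16 11 5 8)(4 10 15 12) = [16, 1, 2, 3, 10, 8, 6, 7, 0, 9, 15, 5, 4, 13, 14, 12, 11]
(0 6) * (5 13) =(0 6)(5 13) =[6, 1, 2, 3, 4, 13, 0, 7, 8, 9, 10, 11, 12, 5]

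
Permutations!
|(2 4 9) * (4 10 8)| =|(2 10 8 4 9)| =5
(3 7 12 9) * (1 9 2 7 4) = (1 9 3 4)(2 7 12) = [0, 9, 7, 4, 1, 5, 6, 12, 8, 3, 10, 11, 2]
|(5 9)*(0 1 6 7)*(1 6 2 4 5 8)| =6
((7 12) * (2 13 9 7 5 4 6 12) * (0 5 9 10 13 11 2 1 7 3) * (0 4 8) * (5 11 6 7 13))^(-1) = ((0 11 2 6 12 9 3 4 7 1 13 10 5 8))^(-1) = (0 8 5 10 13 1 7 4 3 9 12 6 2 11)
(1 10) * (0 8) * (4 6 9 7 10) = [8, 4, 2, 3, 6, 5, 9, 10, 0, 7, 1] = (0 8)(1 4 6 9 7 10)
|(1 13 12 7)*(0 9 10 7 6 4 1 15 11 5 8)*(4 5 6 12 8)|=|(0 9 10 7 15 11 6 5 4 1 13 8)|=12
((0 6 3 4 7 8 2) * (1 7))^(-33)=(0 2 8 7 1 4 3 6)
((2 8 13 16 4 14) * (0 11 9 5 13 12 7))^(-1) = ((0 11 9 5 13 16 4 14 2 8 12 7))^(-1) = (0 7 12 8 2 14 4 16 13 5 9 11)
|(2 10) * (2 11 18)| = |(2 10 11 18)| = 4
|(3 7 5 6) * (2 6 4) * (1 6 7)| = |(1 6 3)(2 7 5 4)| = 12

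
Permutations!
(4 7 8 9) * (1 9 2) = (1 9 4 7 8 2) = [0, 9, 1, 3, 7, 5, 6, 8, 2, 4]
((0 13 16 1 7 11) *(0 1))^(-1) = ((0 13 16)(1 7 11))^(-1) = (0 16 13)(1 11 7)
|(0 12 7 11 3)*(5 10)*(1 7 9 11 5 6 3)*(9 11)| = 9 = |(0 12 11 1 7 5 10 6 3)|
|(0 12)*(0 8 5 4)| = |(0 12 8 5 4)| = 5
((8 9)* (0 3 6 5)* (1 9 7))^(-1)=(0 5 6 3)(1 7 8 9)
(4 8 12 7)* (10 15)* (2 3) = (2 3)(4 8 12 7)(10 15) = [0, 1, 3, 2, 8, 5, 6, 4, 12, 9, 15, 11, 7, 13, 14, 10]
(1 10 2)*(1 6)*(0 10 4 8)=[10, 4, 6, 3, 8, 5, 1, 7, 0, 9, 2]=(0 10 2 6 1 4 8)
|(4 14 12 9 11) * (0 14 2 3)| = |(0 14 12 9 11 4 2 3)| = 8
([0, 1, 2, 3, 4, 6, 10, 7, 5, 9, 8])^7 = (5 8 10 6)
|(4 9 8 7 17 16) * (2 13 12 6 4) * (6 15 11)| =|(2 13 12 15 11 6 4 9 8 7 17 16)| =12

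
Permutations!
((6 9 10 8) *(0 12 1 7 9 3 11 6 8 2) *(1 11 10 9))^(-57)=((0 12 11 6 3 10 2)(1 7))^(-57)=(0 2 10 3 6 11 12)(1 7)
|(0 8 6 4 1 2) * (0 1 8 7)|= |(0 7)(1 2)(4 8 6)|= 6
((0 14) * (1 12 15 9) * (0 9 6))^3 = (0 1 6 9 15 14 12)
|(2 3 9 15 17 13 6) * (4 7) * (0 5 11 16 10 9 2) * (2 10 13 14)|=|(0 5 11 16 13 6)(2 3 10 9 15 17 14)(4 7)|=42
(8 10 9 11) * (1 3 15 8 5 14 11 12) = (1 3 15 8 10 9 12)(5 14 11) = [0, 3, 2, 15, 4, 14, 6, 7, 10, 12, 9, 5, 1, 13, 11, 8]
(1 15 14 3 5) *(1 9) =(1 15 14 3 5 9) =[0, 15, 2, 5, 4, 9, 6, 7, 8, 1, 10, 11, 12, 13, 3, 14]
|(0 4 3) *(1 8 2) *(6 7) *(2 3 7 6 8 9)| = |(0 4 7 8 3)(1 9 2)| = 15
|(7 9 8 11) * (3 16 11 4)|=7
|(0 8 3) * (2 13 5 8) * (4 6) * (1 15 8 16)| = 18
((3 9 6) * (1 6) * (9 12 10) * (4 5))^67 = ((1 6 3 12 10 9)(4 5))^67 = (1 6 3 12 10 9)(4 5)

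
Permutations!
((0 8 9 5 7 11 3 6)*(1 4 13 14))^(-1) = ((0 8 9 5 7 11 3 6)(1 4 13 14))^(-1) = (0 6 3 11 7 5 9 8)(1 14 13 4)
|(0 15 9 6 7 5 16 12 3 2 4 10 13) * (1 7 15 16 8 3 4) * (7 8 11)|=|(0 16 12 4 10 13)(1 8 3 2)(5 11 7)(6 15 9)|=12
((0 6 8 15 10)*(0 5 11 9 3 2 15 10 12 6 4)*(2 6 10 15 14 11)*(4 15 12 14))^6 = ((0 15 14 11 9 3 6 8 12 10 5 2 4))^6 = (0 6 4 3 2 9 5 11 10 14 12 15 8)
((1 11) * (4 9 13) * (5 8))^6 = ((1 11)(4 9 13)(5 8))^6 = (13)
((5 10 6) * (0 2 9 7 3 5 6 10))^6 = ((10)(0 2 9 7 3 5))^6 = (10)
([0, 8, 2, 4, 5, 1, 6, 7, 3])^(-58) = [0, 3, 2, 5, 1, 8, 6, 7, 4]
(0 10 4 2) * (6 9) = (0 10 4 2)(6 9) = [10, 1, 0, 3, 2, 5, 9, 7, 8, 6, 4]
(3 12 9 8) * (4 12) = (3 4 12 9 8) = [0, 1, 2, 4, 12, 5, 6, 7, 3, 8, 10, 11, 9]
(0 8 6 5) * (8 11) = [11, 1, 2, 3, 4, 0, 5, 7, 6, 9, 10, 8] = (0 11 8 6 5)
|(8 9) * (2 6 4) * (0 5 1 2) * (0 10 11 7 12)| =|(0 5 1 2 6 4 10 11 7 12)(8 9)| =10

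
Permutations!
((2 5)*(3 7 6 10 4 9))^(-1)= (2 5)(3 9 4 10 6 7)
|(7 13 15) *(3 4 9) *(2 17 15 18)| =6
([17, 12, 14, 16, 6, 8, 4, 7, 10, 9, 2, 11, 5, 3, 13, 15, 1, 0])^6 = (17)(1 14 5 3 10)(2 12 13 8 16)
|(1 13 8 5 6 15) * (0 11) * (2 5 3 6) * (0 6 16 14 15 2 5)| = 28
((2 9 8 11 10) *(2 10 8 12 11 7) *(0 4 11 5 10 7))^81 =(0 4 11 8)(2 5)(7 12)(9 10)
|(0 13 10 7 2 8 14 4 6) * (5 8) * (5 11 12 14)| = 10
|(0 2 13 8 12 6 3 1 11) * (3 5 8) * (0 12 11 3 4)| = 20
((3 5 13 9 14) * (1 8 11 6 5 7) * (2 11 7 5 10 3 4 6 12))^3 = (3 9 6 5 14 10 13 4)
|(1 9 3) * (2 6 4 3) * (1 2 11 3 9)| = 6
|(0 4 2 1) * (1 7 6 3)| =7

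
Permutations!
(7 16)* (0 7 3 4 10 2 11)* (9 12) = [7, 1, 11, 4, 10, 5, 6, 16, 8, 12, 2, 0, 9, 13, 14, 15, 3] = (0 7 16 3 4 10 2 11)(9 12)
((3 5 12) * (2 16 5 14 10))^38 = ((2 16 5 12 3 14 10))^38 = (2 12 10 5 14 16 3)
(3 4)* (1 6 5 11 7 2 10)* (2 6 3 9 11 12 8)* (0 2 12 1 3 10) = (0 2)(1 10 3 4 9 11 7 6 5)(8 12) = [2, 10, 0, 4, 9, 1, 5, 6, 12, 11, 3, 7, 8]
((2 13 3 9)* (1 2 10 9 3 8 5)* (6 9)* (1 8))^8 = (1 13 2)(6 10 9)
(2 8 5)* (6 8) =(2 6 8 5) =[0, 1, 6, 3, 4, 2, 8, 7, 5]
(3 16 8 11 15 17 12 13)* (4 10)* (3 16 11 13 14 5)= (3 11 15 17 12 14 5)(4 10)(8 13 16)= [0, 1, 2, 11, 10, 3, 6, 7, 13, 9, 4, 15, 14, 16, 5, 17, 8, 12]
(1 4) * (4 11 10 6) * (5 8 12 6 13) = (1 11 10 13 5 8 12 6 4) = [0, 11, 2, 3, 1, 8, 4, 7, 12, 9, 13, 10, 6, 5]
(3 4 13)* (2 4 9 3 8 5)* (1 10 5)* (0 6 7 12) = (0 6 7 12)(1 10 5 2 4 13 8)(3 9) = [6, 10, 4, 9, 13, 2, 7, 12, 1, 3, 5, 11, 0, 8]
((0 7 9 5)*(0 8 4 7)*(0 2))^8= ((0 2)(4 7 9 5 8))^8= (4 5 7 8 9)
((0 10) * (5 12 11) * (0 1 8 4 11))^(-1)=(0 12 5 11 4 8 1 10)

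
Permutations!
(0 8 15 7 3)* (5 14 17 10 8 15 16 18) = (0 15 7 3)(5 14 17 10 8 16 18) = [15, 1, 2, 0, 4, 14, 6, 3, 16, 9, 8, 11, 12, 13, 17, 7, 18, 10, 5]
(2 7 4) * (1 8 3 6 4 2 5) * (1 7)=(1 8 3 6 4 5 7 2)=[0, 8, 1, 6, 5, 7, 4, 2, 3]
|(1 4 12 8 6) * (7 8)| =6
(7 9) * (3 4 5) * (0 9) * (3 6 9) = (0 3 4 5 6 9 7) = [3, 1, 2, 4, 5, 6, 9, 0, 8, 7]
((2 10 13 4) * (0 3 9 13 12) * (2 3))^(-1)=((0 2 10 12)(3 9 13 4))^(-1)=(0 12 10 2)(3 4 13 9)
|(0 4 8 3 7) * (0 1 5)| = |(0 4 8 3 7 1 5)| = 7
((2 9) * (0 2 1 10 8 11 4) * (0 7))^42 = ((0 2 9 1 10 8 11 4 7))^42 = (0 11 1)(2 4 10)(7 8 9)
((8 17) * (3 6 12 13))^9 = (3 6 12 13)(8 17)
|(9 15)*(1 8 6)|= |(1 8 6)(9 15)|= 6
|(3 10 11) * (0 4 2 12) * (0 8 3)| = |(0 4 2 12 8 3 10 11)| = 8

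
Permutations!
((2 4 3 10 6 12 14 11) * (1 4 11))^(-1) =((1 4 3 10 6 12 14)(2 11))^(-1) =(1 14 12 6 10 3 4)(2 11)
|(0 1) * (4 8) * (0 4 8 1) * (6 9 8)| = |(1 4)(6 9 8)| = 6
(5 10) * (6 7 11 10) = (5 6 7 11 10) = [0, 1, 2, 3, 4, 6, 7, 11, 8, 9, 5, 10]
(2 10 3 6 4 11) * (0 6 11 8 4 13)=(0 6 13)(2 10 3 11)(4 8)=[6, 1, 10, 11, 8, 5, 13, 7, 4, 9, 3, 2, 12, 0]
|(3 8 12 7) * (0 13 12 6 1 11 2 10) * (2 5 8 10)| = |(0 13 12 7 3 10)(1 11 5 8 6)| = 30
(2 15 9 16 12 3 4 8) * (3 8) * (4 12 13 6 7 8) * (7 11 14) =(2 15 9 16 13 6 11 14 7 8)(3 12 4) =[0, 1, 15, 12, 3, 5, 11, 8, 2, 16, 10, 14, 4, 6, 7, 9, 13]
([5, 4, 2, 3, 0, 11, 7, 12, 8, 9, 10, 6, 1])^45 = (0 12 11 4 7 5 1 6)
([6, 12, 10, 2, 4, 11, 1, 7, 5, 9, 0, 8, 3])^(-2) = [2, 0, 12, 1, 4, 11, 10, 7, 5, 9, 3, 8, 6]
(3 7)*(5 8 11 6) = (3 7)(5 8 11 6) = [0, 1, 2, 7, 4, 8, 5, 3, 11, 9, 10, 6]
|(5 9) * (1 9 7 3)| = 5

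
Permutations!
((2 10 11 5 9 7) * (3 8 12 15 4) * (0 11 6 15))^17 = ((0 11 5 9 7 2 10 6 15 4 3 8 12))^17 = (0 7 15 12 9 6 8 5 10 3 11 2 4)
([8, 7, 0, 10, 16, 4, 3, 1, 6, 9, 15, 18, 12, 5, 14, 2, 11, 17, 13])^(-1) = (0 2 15 10 3 6 8)(1 7)(4 5 13 18 11 16)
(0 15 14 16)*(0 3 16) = (0 15 14)(3 16) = [15, 1, 2, 16, 4, 5, 6, 7, 8, 9, 10, 11, 12, 13, 0, 14, 3]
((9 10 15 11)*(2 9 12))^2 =(2 10 11)(9 15 12)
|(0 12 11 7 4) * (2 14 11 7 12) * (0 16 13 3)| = 10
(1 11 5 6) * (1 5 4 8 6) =(1 11 4 8 6 5) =[0, 11, 2, 3, 8, 1, 5, 7, 6, 9, 10, 4]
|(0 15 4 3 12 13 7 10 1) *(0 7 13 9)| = 6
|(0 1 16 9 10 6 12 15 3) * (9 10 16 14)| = 10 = |(0 1 14 9 16 10 6 12 15 3)|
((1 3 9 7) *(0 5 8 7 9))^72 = (9)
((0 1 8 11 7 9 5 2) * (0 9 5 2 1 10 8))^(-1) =((0 10 8 11 7 5 1)(2 9))^(-1) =(0 1 5 7 11 8 10)(2 9)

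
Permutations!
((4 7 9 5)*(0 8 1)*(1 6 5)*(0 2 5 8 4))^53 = ((0 4 7 9 1 2 5)(6 8))^53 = (0 1 4 2 7 5 9)(6 8)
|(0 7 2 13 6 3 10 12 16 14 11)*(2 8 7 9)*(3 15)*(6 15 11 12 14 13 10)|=|(0 9 2 10 14 12 16 13 15 3 6 11)(7 8)|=12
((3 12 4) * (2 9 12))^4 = (2 3 4 12 9)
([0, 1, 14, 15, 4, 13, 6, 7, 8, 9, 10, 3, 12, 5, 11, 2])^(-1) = (2 15 3 11 14)(5 13)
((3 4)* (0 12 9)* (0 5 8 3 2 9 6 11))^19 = ((0 12 6 11)(2 9 5 8 3 4))^19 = (0 11 6 12)(2 9 5 8 3 4)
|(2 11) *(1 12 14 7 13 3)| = 6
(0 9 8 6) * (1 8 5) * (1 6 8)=(0 9 5 6)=[9, 1, 2, 3, 4, 6, 0, 7, 8, 5]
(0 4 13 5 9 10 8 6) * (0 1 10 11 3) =(0 4 13 5 9 11 3)(1 10 8 6) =[4, 10, 2, 0, 13, 9, 1, 7, 6, 11, 8, 3, 12, 5]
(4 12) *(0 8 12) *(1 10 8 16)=(0 16 1 10 8 12 4)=[16, 10, 2, 3, 0, 5, 6, 7, 12, 9, 8, 11, 4, 13, 14, 15, 1]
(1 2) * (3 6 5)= [0, 2, 1, 6, 4, 3, 5]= (1 2)(3 6 5)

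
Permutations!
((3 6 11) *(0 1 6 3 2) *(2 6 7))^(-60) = (11)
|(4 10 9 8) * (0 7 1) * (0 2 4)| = 8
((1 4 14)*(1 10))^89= (1 4 14 10)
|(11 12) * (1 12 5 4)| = 5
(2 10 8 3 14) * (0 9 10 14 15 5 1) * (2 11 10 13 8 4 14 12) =(0 9 13 8 3 15 5 1)(2 12)(4 14 11 10) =[9, 0, 12, 15, 14, 1, 6, 7, 3, 13, 4, 10, 2, 8, 11, 5]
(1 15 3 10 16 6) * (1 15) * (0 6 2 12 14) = (0 6 15 3 10 16 2 12 14) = [6, 1, 12, 10, 4, 5, 15, 7, 8, 9, 16, 11, 14, 13, 0, 3, 2]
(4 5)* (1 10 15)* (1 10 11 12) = (1 11 12)(4 5)(10 15) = [0, 11, 2, 3, 5, 4, 6, 7, 8, 9, 15, 12, 1, 13, 14, 10]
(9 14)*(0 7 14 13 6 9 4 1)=[7, 0, 2, 3, 1, 5, 9, 14, 8, 13, 10, 11, 12, 6, 4]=(0 7 14 4 1)(6 9 13)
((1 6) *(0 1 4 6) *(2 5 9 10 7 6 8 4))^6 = ((0 1)(2 5 9 10 7 6)(4 8))^6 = (10)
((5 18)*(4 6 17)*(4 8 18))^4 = ((4 6 17 8 18 5))^4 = (4 18 17)(5 8 6)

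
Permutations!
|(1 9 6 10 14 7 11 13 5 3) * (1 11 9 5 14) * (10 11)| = 12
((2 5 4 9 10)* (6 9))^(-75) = ((2 5 4 6 9 10))^(-75) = (2 6)(4 10)(5 9)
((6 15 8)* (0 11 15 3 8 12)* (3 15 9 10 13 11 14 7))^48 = ((0 14 7 3 8 6 15 12)(9 10 13 11))^48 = (15)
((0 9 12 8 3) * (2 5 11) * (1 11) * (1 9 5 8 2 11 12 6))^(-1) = ((0 5 9 6 1 12 2 8 3))^(-1) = (0 3 8 2 12 1 6 9 5)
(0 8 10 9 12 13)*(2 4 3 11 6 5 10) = (0 8 2 4 3 11 6 5 10 9 12 13) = [8, 1, 4, 11, 3, 10, 5, 7, 2, 12, 9, 6, 13, 0]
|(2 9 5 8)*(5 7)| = 5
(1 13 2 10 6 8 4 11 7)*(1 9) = (1 13 2 10 6 8 4 11 7 9) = [0, 13, 10, 3, 11, 5, 8, 9, 4, 1, 6, 7, 12, 2]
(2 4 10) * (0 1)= (0 1)(2 4 10)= [1, 0, 4, 3, 10, 5, 6, 7, 8, 9, 2]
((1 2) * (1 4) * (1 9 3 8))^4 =((1 2 4 9 3 8))^4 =(1 3 4)(2 8 9)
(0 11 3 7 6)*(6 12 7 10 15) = (0 11 3 10 15 6)(7 12) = [11, 1, 2, 10, 4, 5, 0, 12, 8, 9, 15, 3, 7, 13, 14, 6]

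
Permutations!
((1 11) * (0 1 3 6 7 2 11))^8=((0 1)(2 11 3 6 7))^8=(2 6 11 7 3)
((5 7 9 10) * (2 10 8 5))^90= ((2 10)(5 7 9 8))^90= (10)(5 9)(7 8)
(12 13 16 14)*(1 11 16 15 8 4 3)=[0, 11, 2, 1, 3, 5, 6, 7, 4, 9, 10, 16, 13, 15, 12, 8, 14]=(1 11 16 14 12 13 15 8 4 3)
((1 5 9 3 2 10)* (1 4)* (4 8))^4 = (1 2)(3 4)(5 10)(8 9)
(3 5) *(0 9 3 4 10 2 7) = (0 9 3 5 4 10 2 7) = [9, 1, 7, 5, 10, 4, 6, 0, 8, 3, 2]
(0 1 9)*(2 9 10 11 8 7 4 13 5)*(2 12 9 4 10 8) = (0 1 8 7 10 11 2 4 13 5 12 9) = [1, 8, 4, 3, 13, 12, 6, 10, 7, 0, 11, 2, 9, 5]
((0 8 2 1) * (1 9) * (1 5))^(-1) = (0 1 5 9 2 8)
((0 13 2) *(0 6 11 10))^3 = (0 6)(2 10)(11 13)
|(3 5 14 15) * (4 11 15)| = |(3 5 14 4 11 15)| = 6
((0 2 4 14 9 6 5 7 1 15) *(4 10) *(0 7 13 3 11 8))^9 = (15)(0 3 6 4)(2 11 5 14)(8 13 9 10)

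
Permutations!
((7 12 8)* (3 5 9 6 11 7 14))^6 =(3 12 6)(5 8 11)(7 9 14)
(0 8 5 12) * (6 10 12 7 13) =(0 8 5 7 13 6 10 12) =[8, 1, 2, 3, 4, 7, 10, 13, 5, 9, 12, 11, 0, 6]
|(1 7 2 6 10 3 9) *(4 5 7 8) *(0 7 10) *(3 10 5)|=|(10)(0 7 2 6)(1 8 4 3 9)|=20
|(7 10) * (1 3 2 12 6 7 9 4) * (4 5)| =10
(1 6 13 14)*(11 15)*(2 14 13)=(1 6 2 14)(11 15)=[0, 6, 14, 3, 4, 5, 2, 7, 8, 9, 10, 15, 12, 13, 1, 11]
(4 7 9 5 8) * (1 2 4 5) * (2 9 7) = (1 9)(2 4)(5 8) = [0, 9, 4, 3, 2, 8, 6, 7, 5, 1]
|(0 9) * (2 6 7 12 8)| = 10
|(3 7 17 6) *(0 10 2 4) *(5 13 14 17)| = |(0 10 2 4)(3 7 5 13 14 17 6)| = 28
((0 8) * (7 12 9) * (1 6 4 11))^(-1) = (0 8)(1 11 4 6)(7 9 12)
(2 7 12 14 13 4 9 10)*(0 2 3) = (0 2 7 12 14 13 4 9 10 3) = [2, 1, 7, 0, 9, 5, 6, 12, 8, 10, 3, 11, 14, 4, 13]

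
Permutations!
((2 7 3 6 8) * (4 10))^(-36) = (10)(2 8 6 3 7)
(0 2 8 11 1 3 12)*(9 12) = (0 2 8 11 1 3 9 12) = [2, 3, 8, 9, 4, 5, 6, 7, 11, 12, 10, 1, 0]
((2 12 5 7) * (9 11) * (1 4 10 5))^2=(1 10 7 12 4 5 2)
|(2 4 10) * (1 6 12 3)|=12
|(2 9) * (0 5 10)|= |(0 5 10)(2 9)|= 6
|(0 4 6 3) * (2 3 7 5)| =7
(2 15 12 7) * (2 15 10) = [0, 1, 10, 3, 4, 5, 6, 15, 8, 9, 2, 11, 7, 13, 14, 12] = (2 10)(7 15 12)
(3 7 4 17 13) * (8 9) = (3 7 4 17 13)(8 9) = [0, 1, 2, 7, 17, 5, 6, 4, 9, 8, 10, 11, 12, 3, 14, 15, 16, 13]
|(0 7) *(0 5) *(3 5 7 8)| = 4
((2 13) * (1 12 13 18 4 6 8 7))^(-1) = ((1 12 13 2 18 4 6 8 7))^(-1) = (1 7 8 6 4 18 2 13 12)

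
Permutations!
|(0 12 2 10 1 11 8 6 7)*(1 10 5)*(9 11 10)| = |(0 12 2 5 1 10 9 11 8 6 7)| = 11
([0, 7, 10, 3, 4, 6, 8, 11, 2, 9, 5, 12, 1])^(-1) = [0, 12, 8, 3, 4, 10, 5, 1, 6, 9, 2, 7, 11]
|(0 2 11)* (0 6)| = 4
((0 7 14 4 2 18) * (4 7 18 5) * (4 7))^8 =(18)(2 14 5 4 7)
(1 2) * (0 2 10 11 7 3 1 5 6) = (0 2 5 6)(1 10 11 7 3) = [2, 10, 5, 1, 4, 6, 0, 3, 8, 9, 11, 7]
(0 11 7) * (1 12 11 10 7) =(0 10 7)(1 12 11) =[10, 12, 2, 3, 4, 5, 6, 0, 8, 9, 7, 1, 11]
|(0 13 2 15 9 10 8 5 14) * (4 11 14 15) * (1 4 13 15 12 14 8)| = 22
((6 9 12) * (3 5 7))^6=((3 5 7)(6 9 12))^6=(12)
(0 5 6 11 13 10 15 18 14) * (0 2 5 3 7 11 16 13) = [3, 1, 5, 7, 4, 6, 16, 11, 8, 9, 15, 0, 12, 10, 2, 18, 13, 17, 14] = (0 3 7 11)(2 5 6 16 13 10 15 18 14)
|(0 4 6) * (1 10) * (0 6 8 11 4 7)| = 6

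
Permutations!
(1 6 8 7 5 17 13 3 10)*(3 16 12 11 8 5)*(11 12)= [0, 6, 2, 10, 4, 17, 5, 3, 7, 9, 1, 8, 12, 16, 14, 15, 11, 13]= (1 6 5 17 13 16 11 8 7 3 10)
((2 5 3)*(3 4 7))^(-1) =(2 3 7 4 5)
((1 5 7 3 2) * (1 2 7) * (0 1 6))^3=(0 6 5 1)(3 7)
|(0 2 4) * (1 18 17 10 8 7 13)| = |(0 2 4)(1 18 17 10 8 7 13)| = 21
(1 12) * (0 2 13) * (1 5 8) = [2, 12, 13, 3, 4, 8, 6, 7, 1, 9, 10, 11, 5, 0] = (0 2 13)(1 12 5 8)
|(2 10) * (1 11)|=2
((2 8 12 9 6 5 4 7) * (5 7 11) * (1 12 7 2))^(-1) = (1 7 8 2 6 9 12)(4 5 11)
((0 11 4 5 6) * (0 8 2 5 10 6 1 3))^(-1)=((0 11 4 10 6 8 2 5 1 3))^(-1)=(0 3 1 5 2 8 6 10 4 11)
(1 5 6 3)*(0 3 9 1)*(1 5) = (0 3)(5 6 9) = [3, 1, 2, 0, 4, 6, 9, 7, 8, 5]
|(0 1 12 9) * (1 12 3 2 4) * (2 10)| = 15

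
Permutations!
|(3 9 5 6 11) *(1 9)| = 6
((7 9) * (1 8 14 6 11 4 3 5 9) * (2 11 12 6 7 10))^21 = ((1 8 14 7)(2 11 4 3 5 9 10)(6 12))^21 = (1 8 14 7)(6 12)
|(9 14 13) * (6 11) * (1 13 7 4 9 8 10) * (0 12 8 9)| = 10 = |(0 12 8 10 1 13 9 14 7 4)(6 11)|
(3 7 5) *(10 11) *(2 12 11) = (2 12 11 10)(3 7 5) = [0, 1, 12, 7, 4, 3, 6, 5, 8, 9, 2, 10, 11]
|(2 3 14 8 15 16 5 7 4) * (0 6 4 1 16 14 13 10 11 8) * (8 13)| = |(0 6 4 2 3 8 15 14)(1 16 5 7)(10 11 13)| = 24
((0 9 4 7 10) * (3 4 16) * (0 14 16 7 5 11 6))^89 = (0 9 7 10 14 16 3 4 5 11 6)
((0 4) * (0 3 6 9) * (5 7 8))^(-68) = ((0 4 3 6 9)(5 7 8))^(-68) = (0 3 9 4 6)(5 7 8)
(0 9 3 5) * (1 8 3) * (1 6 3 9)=[1, 8, 2, 5, 4, 0, 3, 7, 9, 6]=(0 1 8 9 6 3 5)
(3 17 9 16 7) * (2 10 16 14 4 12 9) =(2 10 16 7 3 17)(4 12 9 14) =[0, 1, 10, 17, 12, 5, 6, 3, 8, 14, 16, 11, 9, 13, 4, 15, 7, 2]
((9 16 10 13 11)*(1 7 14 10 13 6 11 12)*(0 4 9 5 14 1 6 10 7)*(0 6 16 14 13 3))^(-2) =((0 4 9 14 7 1 6 11 5 13 12 16 3))^(-2) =(0 16 13 11 1 14 4 3 12 5 6 7 9)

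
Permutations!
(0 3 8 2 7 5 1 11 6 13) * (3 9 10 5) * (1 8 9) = (0 1 11 6 13)(2 7 3 9 10 5 8) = [1, 11, 7, 9, 4, 8, 13, 3, 2, 10, 5, 6, 12, 0]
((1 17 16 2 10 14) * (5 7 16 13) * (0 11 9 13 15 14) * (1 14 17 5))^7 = ((0 11 9 13 1 5 7 16 2 10)(15 17))^7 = (0 16 1 11 2 5 9 10 7 13)(15 17)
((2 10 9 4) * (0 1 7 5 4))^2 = ((0 1 7 5 4 2 10 9))^2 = (0 7 4 10)(1 5 2 9)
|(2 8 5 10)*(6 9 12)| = |(2 8 5 10)(6 9 12)| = 12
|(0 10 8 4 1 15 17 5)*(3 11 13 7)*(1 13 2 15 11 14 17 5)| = |(0 10 8 4 13 7 3 14 17 1 11 2 15 5)| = 14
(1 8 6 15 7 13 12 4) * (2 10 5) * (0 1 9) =(0 1 8 6 15 7 13 12 4 9)(2 10 5) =[1, 8, 10, 3, 9, 2, 15, 13, 6, 0, 5, 11, 4, 12, 14, 7]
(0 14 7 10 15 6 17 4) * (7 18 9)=(0 14 18 9 7 10 15 6 17 4)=[14, 1, 2, 3, 0, 5, 17, 10, 8, 7, 15, 11, 12, 13, 18, 6, 16, 4, 9]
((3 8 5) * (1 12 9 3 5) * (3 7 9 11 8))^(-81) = ((1 12 11 8)(7 9))^(-81) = (1 8 11 12)(7 9)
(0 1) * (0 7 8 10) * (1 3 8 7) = [3, 1, 2, 8, 4, 5, 6, 7, 10, 9, 0] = (0 3 8 10)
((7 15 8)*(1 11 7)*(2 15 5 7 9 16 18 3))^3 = (1 16 2)(3 8 9)(5 7)(11 18 15)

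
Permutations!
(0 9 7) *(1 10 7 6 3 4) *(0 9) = (1 10 7 9 6 3 4) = [0, 10, 2, 4, 1, 5, 3, 9, 8, 6, 7]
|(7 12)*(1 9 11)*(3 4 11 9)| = 4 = |(1 3 4 11)(7 12)|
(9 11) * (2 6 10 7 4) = (2 6 10 7 4)(9 11) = [0, 1, 6, 3, 2, 5, 10, 4, 8, 11, 7, 9]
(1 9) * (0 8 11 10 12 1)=(0 8 11 10 12 1 9)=[8, 9, 2, 3, 4, 5, 6, 7, 11, 0, 12, 10, 1]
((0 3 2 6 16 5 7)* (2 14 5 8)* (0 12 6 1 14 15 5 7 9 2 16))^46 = ((0 3 15 5 9 2 1 14 7 12 6)(8 16))^46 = (16)(0 15 9 1 7 6 3 5 2 14 12)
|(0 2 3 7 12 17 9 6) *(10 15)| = 8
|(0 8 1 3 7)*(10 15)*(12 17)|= 10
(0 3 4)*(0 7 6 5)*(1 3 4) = [4, 3, 2, 1, 7, 0, 5, 6] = (0 4 7 6 5)(1 3)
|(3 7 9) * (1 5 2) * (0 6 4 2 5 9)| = 8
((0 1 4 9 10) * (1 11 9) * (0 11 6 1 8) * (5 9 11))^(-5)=(11)(5 9 10)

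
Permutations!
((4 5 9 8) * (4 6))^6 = ((4 5 9 8 6))^6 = (4 5 9 8 6)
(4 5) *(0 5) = (0 5 4) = [5, 1, 2, 3, 0, 4]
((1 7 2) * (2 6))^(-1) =(1 2 6 7)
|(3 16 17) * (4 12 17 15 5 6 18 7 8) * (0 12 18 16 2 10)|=|(0 12 17 3 2 10)(4 18 7 8)(5 6 16 15)|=12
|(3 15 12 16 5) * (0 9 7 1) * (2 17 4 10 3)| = 36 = |(0 9 7 1)(2 17 4 10 3 15 12 16 5)|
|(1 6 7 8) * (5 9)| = |(1 6 7 8)(5 9)| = 4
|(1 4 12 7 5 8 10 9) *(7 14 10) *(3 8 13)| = |(1 4 12 14 10 9)(3 8 7 5 13)| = 30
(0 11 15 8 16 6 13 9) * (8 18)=(0 11 15 18 8 16 6 13 9)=[11, 1, 2, 3, 4, 5, 13, 7, 16, 0, 10, 15, 12, 9, 14, 18, 6, 17, 8]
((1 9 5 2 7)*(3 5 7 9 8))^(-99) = (1 7 9 2 5 3 8)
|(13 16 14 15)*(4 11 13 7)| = 7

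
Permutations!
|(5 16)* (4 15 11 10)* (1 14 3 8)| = |(1 14 3 8)(4 15 11 10)(5 16)| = 4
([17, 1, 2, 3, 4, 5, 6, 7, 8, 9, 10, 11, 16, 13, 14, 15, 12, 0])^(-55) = (0 17)(12 16)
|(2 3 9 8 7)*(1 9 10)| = 7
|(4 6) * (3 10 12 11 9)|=|(3 10 12 11 9)(4 6)|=10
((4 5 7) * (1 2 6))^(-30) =((1 2 6)(4 5 7))^(-30) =(7)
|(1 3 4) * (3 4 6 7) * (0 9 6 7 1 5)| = |(0 9 6 1 4 5)(3 7)| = 6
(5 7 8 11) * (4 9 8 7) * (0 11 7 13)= (0 11 5 4 9 8 7 13)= [11, 1, 2, 3, 9, 4, 6, 13, 7, 8, 10, 5, 12, 0]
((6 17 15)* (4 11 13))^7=(4 11 13)(6 17 15)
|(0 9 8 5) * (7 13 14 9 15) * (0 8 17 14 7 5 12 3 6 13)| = 9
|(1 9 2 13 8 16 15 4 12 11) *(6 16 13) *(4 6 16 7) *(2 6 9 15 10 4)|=22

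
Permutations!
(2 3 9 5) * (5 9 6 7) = [0, 1, 3, 6, 4, 2, 7, 5, 8, 9] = (9)(2 3 6 7 5)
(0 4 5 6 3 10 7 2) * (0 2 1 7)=(0 4 5 6 3 10)(1 7)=[4, 7, 2, 10, 5, 6, 3, 1, 8, 9, 0]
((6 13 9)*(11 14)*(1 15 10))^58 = ((1 15 10)(6 13 9)(11 14))^58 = (1 15 10)(6 13 9)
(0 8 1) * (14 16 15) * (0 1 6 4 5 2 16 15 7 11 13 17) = (0 8 6 4 5 2 16 7 11 13 17)(14 15) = [8, 1, 16, 3, 5, 2, 4, 11, 6, 9, 10, 13, 12, 17, 15, 14, 7, 0]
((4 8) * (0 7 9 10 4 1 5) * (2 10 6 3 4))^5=((0 7 9 6 3 4 8 1 5)(2 10))^5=(0 4 7 8 9 1 6 5 3)(2 10)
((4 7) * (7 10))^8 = ((4 10 7))^8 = (4 7 10)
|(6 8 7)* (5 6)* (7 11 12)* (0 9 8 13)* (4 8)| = 10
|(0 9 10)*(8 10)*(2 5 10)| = |(0 9 8 2 5 10)| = 6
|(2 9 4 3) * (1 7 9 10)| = |(1 7 9 4 3 2 10)| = 7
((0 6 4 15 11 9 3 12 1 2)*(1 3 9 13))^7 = (0 2 1 13 11 15 4 6)(3 12)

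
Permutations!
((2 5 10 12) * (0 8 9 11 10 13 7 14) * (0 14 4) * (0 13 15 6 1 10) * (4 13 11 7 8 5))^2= ((0 5 15 6 1 10 12 2 4 11)(7 13 8 9))^2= (0 15 1 12 4)(2 11 5 6 10)(7 8)(9 13)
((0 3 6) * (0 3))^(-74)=(6)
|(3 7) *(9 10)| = 2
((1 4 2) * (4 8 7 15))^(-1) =(1 2 4 15 7 8)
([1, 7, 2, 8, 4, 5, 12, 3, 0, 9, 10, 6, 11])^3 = (12)(0 3 1 8 7)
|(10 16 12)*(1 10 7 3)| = 6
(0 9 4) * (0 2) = (0 9 4 2) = [9, 1, 0, 3, 2, 5, 6, 7, 8, 4]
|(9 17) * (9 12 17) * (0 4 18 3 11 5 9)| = 14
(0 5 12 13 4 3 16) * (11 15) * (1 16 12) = (0 5 1 16)(3 12 13 4)(11 15) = [5, 16, 2, 12, 3, 1, 6, 7, 8, 9, 10, 15, 13, 4, 14, 11, 0]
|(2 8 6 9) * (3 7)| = 4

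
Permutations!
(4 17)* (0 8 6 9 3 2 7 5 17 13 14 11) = (0 8 6 9 3 2 7 5 17 4 13 14 11) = [8, 1, 7, 2, 13, 17, 9, 5, 6, 3, 10, 0, 12, 14, 11, 15, 16, 4]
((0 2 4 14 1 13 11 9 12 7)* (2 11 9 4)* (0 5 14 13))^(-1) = ((0 11 4 13 9 12 7 5 14 1))^(-1) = (0 1 14 5 7 12 9 13 4 11)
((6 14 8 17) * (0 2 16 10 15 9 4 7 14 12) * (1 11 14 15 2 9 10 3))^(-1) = (0 12 6 17 8 14 11 1 3 16 2 10 15 7 4 9)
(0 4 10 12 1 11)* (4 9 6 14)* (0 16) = (0 9 6 14 4 10 12 1 11 16) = [9, 11, 2, 3, 10, 5, 14, 7, 8, 6, 12, 16, 1, 13, 4, 15, 0]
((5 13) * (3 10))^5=(3 10)(5 13)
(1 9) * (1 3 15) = (1 9 3 15) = [0, 9, 2, 15, 4, 5, 6, 7, 8, 3, 10, 11, 12, 13, 14, 1]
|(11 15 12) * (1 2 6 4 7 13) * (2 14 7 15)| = |(1 14 7 13)(2 6 4 15 12 11)| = 12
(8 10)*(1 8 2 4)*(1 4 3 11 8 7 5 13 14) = (1 7 5 13 14)(2 3 11 8 10) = [0, 7, 3, 11, 4, 13, 6, 5, 10, 9, 2, 8, 12, 14, 1]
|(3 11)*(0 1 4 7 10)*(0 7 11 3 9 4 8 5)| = 12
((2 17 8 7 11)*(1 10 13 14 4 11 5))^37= (1 4 8 10 11 7 13 2 5 14 17)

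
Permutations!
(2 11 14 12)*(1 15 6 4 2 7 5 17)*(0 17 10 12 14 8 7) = (0 17 1 15 6 4 2 11 8 7 5 10 12) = [17, 15, 11, 3, 2, 10, 4, 5, 7, 9, 12, 8, 0, 13, 14, 6, 16, 1]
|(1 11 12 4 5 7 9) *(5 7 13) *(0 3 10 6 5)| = |(0 3 10 6 5 13)(1 11 12 4 7 9)| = 6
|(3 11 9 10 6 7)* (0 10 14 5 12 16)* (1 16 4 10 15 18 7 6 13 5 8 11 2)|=|(0 15 18 7 3 2 1 16)(4 10 13 5 12)(8 11 9 14)|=40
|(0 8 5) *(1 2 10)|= 3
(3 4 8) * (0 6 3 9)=(0 6 3 4 8 9)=[6, 1, 2, 4, 8, 5, 3, 7, 9, 0]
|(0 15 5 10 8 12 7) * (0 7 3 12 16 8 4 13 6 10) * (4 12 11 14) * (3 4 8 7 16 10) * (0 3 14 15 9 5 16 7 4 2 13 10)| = |(0 9 5 3 11 15 16 4 10 12 2 13 6 14 8)| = 15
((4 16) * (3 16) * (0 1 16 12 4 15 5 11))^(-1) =((0 1 16 15 5 11)(3 12 4))^(-1) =(0 11 5 15 16 1)(3 4 12)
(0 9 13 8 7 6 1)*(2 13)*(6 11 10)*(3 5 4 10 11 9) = [3, 0, 13, 5, 10, 4, 1, 9, 7, 2, 6, 11, 12, 8] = (0 3 5 4 10 6 1)(2 13 8 7 9)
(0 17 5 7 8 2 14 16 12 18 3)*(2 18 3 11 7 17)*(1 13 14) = (0 2 1 13 14 16 12 3)(5 17)(7 8 18 11) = [2, 13, 1, 0, 4, 17, 6, 8, 18, 9, 10, 7, 3, 14, 16, 15, 12, 5, 11]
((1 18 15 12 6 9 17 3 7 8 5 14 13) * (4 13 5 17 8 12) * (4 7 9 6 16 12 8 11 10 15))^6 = (1 4)(3 8 15 11)(7 10 9 17)(13 18)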